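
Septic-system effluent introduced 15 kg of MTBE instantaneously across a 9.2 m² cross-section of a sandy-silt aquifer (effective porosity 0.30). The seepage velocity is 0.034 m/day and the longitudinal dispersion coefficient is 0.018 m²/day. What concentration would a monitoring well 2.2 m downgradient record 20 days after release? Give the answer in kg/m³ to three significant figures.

0.514 kg/m³

For an instantaneous plane source, C(x,t) = M/(n_e·A·√(4πDt)) · exp(−(x−vt)²/(4Dt)), with n_e·A the pore (flow) area.
Plume center vt = 0.034 × 20 = 0.68 m, so the well at 2.2 m is 1.52 m downgradient of the peak.
√(4πDt) = 2.127 m, giving peak height M/(n_e·A·√(4πDt)) = 15/(0.30 × 9.2 × 2.127) = 2.555 kg/m³.
(x−vt)²/(4Dt) = (1.52)²/(4 × 0.018 × 20) = 1.604; exp(−1.604) = 0.2011.
C = 2.555 × 0.2011 = 0.514 kg/m³.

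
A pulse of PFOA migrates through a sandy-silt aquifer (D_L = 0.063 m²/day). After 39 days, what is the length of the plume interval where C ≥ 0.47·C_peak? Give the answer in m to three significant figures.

The plume is Gaussian with σ = √(2Dt) = √(2 × 0.063 × 39) = 2.217 m.
C/C_peak = exp(−Δx²/(2σ²)) = 0.47 ⇒ Δx = σ·√(−2 ln 0.47) = 2.217 × 1.229 = 2.725 m.
Width = 2Δx = 5.45 m.

5.45 m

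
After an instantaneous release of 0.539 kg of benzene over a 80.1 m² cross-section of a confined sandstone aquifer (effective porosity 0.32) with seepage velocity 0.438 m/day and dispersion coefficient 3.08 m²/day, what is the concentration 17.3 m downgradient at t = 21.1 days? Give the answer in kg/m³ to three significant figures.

For an instantaneous plane source, C(x,t) = M/(n_e·A·√(4πDt)) · exp(−(x−vt)²/(4Dt)), with n_e·A the pore (flow) area.
Plume center vt = 0.438 × 21.1 = 9.2418 m, so the well at 17.3 m is 8.0582 m downgradient of the peak.
√(4πDt) = 28.58 m, giving peak height M/(n_e·A·√(4πDt)) = 0.539/(0.32 × 80.1 × 28.58) = 0.0007358 kg/m³.
(x−vt)²/(4Dt) = (8.0582)²/(4 × 3.08 × 21.1) = 0.2498; exp(−0.2498) = 0.7790.
C = 0.0007358 × 0.7790 = 0.000573 kg/m³.

0.000573 kg/m³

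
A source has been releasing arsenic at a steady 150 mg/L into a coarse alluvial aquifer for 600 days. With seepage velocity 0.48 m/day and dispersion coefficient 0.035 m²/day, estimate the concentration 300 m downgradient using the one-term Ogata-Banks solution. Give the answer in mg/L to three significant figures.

4.81 mg/L

For a continuous step input, C/C₀ ≈ ½·erfc((x−vt)/(2√(Dt))).
vt = 0.48 × 600 = 288 m and 2√(Dt) = 2√(0.035 × 600) = 9.165 m.
Argument (x−vt)/(2√(Dt)) = (300 − 288)/9.165 = 1.309; ½·erfc(1.309) = 0.03207.
C = 150 × 0.03207 = 4.81 mg/L.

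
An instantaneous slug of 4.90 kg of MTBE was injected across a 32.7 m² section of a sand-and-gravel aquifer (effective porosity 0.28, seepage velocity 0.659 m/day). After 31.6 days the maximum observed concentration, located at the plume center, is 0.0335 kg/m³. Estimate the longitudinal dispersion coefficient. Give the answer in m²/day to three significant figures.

0.643 m²/day

At the plume center C_max = M/(n_e·A·√(4πDt)), so D = M²/(4πt·(n_e·A·C_max)²).
n_e·A·C_max = 0.28 × 32.7 × 0.0335 = 0.3067 kg/m.
D = 4.90²/(4π × 31.6 × 0.3067²) = 0.643 m²/day.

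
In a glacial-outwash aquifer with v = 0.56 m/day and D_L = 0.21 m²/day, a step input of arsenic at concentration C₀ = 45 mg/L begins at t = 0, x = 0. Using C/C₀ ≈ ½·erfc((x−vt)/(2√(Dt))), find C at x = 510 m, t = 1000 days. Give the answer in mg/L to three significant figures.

For a continuous step input, C/C₀ ≈ ½·erfc((x−vt)/(2√(Dt))).
vt = 0.56 × 1000 = 560 m and 2√(Dt) = 2√(0.21 × 1000) = 28.98 m.
Argument (x−vt)/(2√(Dt)) = (510 − 560)/28.98 = -1.725; ½·erfc(-1.725) = 0.9926.
C = 45 × 0.9926 = 44.7 mg/L.

44.7 mg/L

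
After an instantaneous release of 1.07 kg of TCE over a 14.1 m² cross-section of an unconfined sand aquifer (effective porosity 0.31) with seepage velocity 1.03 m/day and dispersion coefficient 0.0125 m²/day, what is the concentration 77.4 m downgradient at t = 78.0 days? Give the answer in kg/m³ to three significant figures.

0.00762 kg/m³

For an instantaneous plane source, C(x,t) = M/(n_e·A·√(4πDt)) · exp(−(x−vt)²/(4Dt)), with n_e·A the pore (flow) area.
Plume center vt = 1.03 × 78.0 = 80.34 m, so the well at 77.4 m is 2.94 m upgradient of the peak.
√(4πDt) = 3.500 m, giving peak height M/(n_e·A·√(4πDt)) = 1.07/(0.31 × 14.1 × 3.500) = 0.06994 kg/m³.
(x−vt)²/(4Dt) = (-2.94)²/(4 × 0.0125 × 78.0) = 2.216; exp(−2.216) = 0.1090.
C = 0.06994 × 0.1090 = 0.00762 kg/m³.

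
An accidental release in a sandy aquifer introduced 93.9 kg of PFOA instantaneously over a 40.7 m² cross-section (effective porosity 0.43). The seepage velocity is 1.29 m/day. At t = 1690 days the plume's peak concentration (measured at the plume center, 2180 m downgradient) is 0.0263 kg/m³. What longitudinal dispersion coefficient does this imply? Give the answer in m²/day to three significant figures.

At the plume center C_max = M/(n_e·A·√(4πDt)), so D = M²/(4πt·(n_e·A·C_max)²).
n_e·A·C_max = 0.43 × 40.7 × 0.0263 = 0.4603 kg/m.
D = 93.9²/(4π × 1690 × 0.4603²) = 1.96 m²/day.

1.96 m²/day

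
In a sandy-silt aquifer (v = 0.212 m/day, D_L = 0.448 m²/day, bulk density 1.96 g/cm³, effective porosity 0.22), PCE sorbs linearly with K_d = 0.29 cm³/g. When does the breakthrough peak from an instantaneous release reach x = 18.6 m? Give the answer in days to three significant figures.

Retardation factor R = 1 + ρ_b·K_d/n = 1 + 1.96 × 0.29/0.22 = 3.584.
Sorption retards both mechanisms: v_R = v/R = 0.05915 m/day, D_R = D/R = 0.1250 m²/day.
Peak time from v_R²t² + 2D_R t − x² = 0: t = (√(D_R² + v_R²x²) − D_R)/v_R².
√(D_R² + v_R²x²) = √(0.1250² + 0.05915² × 18.6²) = 1.107; v_R² = 0.003499.
t = (1.107 − 0.1250)/0.003499 = 281 days.

281 days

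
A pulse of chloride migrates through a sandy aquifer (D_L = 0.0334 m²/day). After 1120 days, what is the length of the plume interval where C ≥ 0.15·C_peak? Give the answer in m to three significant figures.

33.7 m

The plume is Gaussian with σ = √(2Dt) = √(2 × 0.0334 × 1120) = 8.650 m.
C/C_peak = exp(−Δx²/(2σ²)) = 0.15 ⇒ Δx = σ·√(−2 ln 0.15) = 8.650 × 1.948 = 16.85 m.
Width = 2Δx = 33.7 m.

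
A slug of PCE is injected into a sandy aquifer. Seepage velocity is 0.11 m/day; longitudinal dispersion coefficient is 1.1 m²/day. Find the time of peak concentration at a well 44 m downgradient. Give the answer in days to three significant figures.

319 days

For the 1D instantaneous-source solution, setting ∂C/∂t = 0 at fixed x gives v²t² + 2Dt − x² = 0, so t = (√(D² + v²x²) − D)/v².
√(D² + v²x²) = √(1.1² + 0.11² × 44²) = 4.963; v² = 0.0121.
t = (4.963 − 1.1)/0.0121 = 319 days (vs. the pure-advection estimate x/v = 400 d).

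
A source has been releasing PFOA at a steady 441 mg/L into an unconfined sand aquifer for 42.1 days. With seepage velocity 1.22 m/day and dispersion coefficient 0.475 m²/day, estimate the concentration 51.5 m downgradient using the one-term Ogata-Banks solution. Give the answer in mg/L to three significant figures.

217 mg/L

For a continuous step input, C/C₀ ≈ ½·erfc((x−vt)/(2√(Dt))).
vt = 1.22 × 42.1 = 51.362 m and 2√(Dt) = 2√(0.475 × 42.1) = 8.944 m.
Argument (x−vt)/(2√(Dt)) = (51.5 − 51.362)/8.944 = 0.01543; ½·erfc(0.01543) = 0.4913.
C = 441 × 0.4913 = 217 mg/L.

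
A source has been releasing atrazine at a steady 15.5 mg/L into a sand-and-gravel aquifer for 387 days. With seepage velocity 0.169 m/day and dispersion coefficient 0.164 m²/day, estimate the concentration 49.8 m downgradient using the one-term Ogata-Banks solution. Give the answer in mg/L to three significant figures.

For a continuous step input, C/C₀ ≈ ½·erfc((x−vt)/(2√(Dt))).
vt = 0.169 × 387 = 65.403 m and 2√(Dt) = 2√(0.164 × 387) = 15.93 m.
Argument (x−vt)/(2√(Dt)) = (49.8 − 65.403)/15.93 = -0.9795; ½·erfc(-0.9795) = 0.9170.
C = 15.5 × 0.9170 = 14.2 mg/L.

14.2 mg/L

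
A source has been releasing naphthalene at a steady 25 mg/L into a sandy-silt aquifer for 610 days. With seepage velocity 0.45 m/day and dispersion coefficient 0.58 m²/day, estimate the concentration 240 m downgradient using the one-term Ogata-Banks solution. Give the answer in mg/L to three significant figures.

For a continuous step input, C/C₀ ≈ ½·erfc((x−vt)/(2√(Dt))).
vt = 0.45 × 610 = 274.5 m and 2√(Dt) = 2√(0.58 × 610) = 37.62 m.
Argument (x−vt)/(2√(Dt)) = (240 − 274.5)/37.62 = -0.9171; ½·erfc(-0.9171) = 0.9027.
C = 25 × 0.9027 = 22.6 mg/L.

22.6 mg/L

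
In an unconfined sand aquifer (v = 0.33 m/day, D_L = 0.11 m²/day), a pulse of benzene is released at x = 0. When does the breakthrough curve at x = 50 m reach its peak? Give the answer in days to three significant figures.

For the 1D instantaneous-source solution, setting ∂C/∂t = 0 at fixed x gives v²t² + 2Dt − x² = 0, so t = (√(D² + v²x²) − D)/v².
√(D² + v²x²) = √(0.11² + 0.33² × 50²) = 16.50; v² = 0.1089.
t = (16.50 − 0.11)/0.1089 = 151 days (vs. the pure-advection estimate x/v = 152 d).

151 days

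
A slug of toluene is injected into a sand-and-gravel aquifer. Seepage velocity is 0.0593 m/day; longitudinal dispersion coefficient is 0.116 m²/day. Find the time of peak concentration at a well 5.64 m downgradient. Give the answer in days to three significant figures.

67.7 days

For the 1D instantaneous-source solution, setting ∂C/∂t = 0 at fixed x gives v²t² + 2Dt − x² = 0, so t = (√(D² + v²x²) − D)/v².
√(D² + v²x²) = √(0.116² + 0.0593² × 5.64²) = 0.3540; v² = 0.00351649.
t = (0.3540 − 0.116)/0.00351649 = 67.7 days (vs. the pure-advection estimate x/v = 95.1 d).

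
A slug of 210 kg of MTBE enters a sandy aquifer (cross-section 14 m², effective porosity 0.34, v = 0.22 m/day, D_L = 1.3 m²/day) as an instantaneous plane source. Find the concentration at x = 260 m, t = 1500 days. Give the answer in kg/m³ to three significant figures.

For an instantaneous plane source, C(x,t) = M/(n_e·A·√(4πDt)) · exp(−(x−vt)²/(4Dt)), with n_e·A the pore (flow) area.
Plume center vt = 0.22 × 1500 = 330 m, so the well at 260 m is 70 m upgradient of the peak.
√(4πDt) = 156.5 m, giving peak height M/(n_e·A·√(4πDt)) = 210/(0.34 × 14 × 156.5) = 0.2819 kg/m³.
(x−vt)²/(4Dt) = (-70)²/(4 × 1.3 × 1500) = 0.6282; exp(−0.6282) = 0.5336.
C = 0.2819 × 0.5336 = 0.150 kg/m³.

0.150 kg/m³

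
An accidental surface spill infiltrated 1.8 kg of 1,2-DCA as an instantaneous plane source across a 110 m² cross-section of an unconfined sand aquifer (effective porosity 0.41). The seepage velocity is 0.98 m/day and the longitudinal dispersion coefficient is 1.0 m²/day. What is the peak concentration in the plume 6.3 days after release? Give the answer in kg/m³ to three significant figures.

The peak of an instantaneous 1D plume sits at x = vt; there the Gaussian factor is 1 and C_max = M/(n_e·A·√(4πDt)), where n_e·A is the pore area the mass is dissolved in.
√(4πDt) = √(4π × 1.0 × 6.3) = 8.898 m, so C_max = 1.8/(0.41 × 110 × 8.898) = 0.00449 kg/m³.

0.00449 kg/m³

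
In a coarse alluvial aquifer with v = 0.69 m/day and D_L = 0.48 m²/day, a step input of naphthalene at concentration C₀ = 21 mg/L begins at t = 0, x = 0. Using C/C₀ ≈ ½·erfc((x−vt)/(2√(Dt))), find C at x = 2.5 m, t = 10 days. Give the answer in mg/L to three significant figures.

For a continuous step input, C/C₀ ≈ ½·erfc((x−vt)/(2√(Dt))).
vt = 0.69 × 10 = 6.9 m and 2√(Dt) = 2√(0.48 × 10) = 4.382 m.
Argument (x−vt)/(2√(Dt)) = (2.5 − 6.9)/4.382 = -1.004; ½·erfc(-1.004) = 0.9222.
C = 21 × 0.9222 = 19.4 mg/L.

19.4 mg/L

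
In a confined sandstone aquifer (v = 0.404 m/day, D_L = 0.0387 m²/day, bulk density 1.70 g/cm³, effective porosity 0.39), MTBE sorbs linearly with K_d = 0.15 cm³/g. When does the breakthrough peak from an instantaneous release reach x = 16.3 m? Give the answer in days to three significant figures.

66.3 days

Retardation factor R = 1 + ρ_b·K_d/n = 1 + 1.70 × 0.15/0.39 = 1.654.
Sorption retards both mechanisms: v_R = v/R = 0.2443 m/day, D_R = D/R = 0.02340 m²/day.
Peak time from v_R²t² + 2D_R t − x² = 0: t = (√(D_R² + v_R²x²) − D_R)/v_R².
√(D_R² + v_R²x²) = √(0.02340² + 0.2443² × 16.3²) = 3.982; v_R² = 0.05968.
t = (3.982 − 0.02340)/0.05968 = 66.3 days.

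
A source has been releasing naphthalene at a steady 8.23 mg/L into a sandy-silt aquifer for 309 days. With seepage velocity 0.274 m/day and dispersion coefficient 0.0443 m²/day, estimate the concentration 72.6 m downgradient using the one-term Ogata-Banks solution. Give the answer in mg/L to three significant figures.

For a continuous step input, C/C₀ ≈ ½·erfc((x−vt)/(2√(Dt))).
vt = 0.274 × 309 = 84.666 m and 2√(Dt) = 2√(0.0443 × 309) = 7.400 m.
Argument (x−vt)/(2√(Dt)) = (72.6 − 84.666)/7.400 = -1.631; ½·erfc(-1.631) = 0.9895.
C = 8.23 × 0.9895 = 8.14 mg/L.

8.14 mg/L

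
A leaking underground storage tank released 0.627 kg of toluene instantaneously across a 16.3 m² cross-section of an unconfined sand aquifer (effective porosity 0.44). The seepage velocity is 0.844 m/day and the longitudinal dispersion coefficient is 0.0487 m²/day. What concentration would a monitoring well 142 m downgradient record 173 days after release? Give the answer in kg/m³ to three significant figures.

For an instantaneous plane source, C(x,t) = M/(n_e·A·√(4πDt)) · exp(−(x−vt)²/(4Dt)), with n_e·A the pore (flow) area.
Plume center vt = 0.844 × 173 = 146.012 m, so the well at 142 m is 4.012 m upgradient of the peak.
√(4πDt) = 10.29 m, giving peak height M/(n_e·A·√(4πDt)) = 0.627/(0.44 × 16.3 × 10.29) = 0.008496 kg/m³.
(x−vt)²/(4Dt) = (-4.012)²/(4 × 0.0487 × 173) = 0.4776; exp(−0.4776) = 0.6203.
C = 0.008496 × 0.6203 = 0.00527 kg/m³.

0.00527 kg/m³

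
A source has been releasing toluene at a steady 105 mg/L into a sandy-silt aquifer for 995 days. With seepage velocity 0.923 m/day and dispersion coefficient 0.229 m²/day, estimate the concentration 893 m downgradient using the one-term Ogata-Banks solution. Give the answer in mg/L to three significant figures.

92.7 mg/L

For a continuous step input, C/C₀ ≈ ½·erfc((x−vt)/(2√(Dt))).
vt = 0.923 × 995 = 918.385 m and 2√(Dt) = 2√(0.229 × 995) = 30.19 m.
Argument (x−vt)/(2√(Dt)) = (893 − 918.385)/30.19 = -0.8408; ½·erfc(-0.8408) = 0.8828.
C = 105 × 0.8828 = 92.7 mg/L.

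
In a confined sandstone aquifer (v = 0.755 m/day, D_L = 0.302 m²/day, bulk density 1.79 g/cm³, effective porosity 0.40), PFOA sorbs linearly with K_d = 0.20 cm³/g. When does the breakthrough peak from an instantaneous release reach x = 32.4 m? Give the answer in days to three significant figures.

80.3 days

Retardation factor R = 1 + ρ_b·K_d/n = 1 + 1.79 × 0.20/0.40 = 1.895.
Sorption retards both mechanisms: v_R = v/R = 0.3984 m/day, D_R = D/R = 0.1594 m²/day.
Peak time from v_R²t² + 2D_R t − x² = 0: t = (√(D_R² + v_R²x²) − D_R)/v_R².
√(D_R² + v_R²x²) = √(0.1594² + 0.3984² × 32.4²) = 12.91; v_R² = 0.1587.
t = (12.91 − 0.1594)/0.1587 = 80.3 days.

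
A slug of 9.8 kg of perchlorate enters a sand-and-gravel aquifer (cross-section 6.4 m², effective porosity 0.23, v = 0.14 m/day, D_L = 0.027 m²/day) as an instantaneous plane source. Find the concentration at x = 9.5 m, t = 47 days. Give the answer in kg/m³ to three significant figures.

For an instantaneous plane source, C(x,t) = M/(n_e·A·√(4πDt)) · exp(−(x−vt)²/(4Dt)), with n_e·A the pore (flow) area.
Plume center vt = 0.14 × 47 = 6.58 m, so the well at 9.5 m is 2.92 m downgradient of the peak.
√(4πDt) = 3.993 m, giving peak height M/(n_e·A·√(4πDt)) = 9.8/(0.23 × 6.4 × 3.993) = 1.667 kg/m³.
(x−vt)²/(4Dt) = (2.92)²/(4 × 0.027 × 47) = 1.680; exp(−1.680) = 0.1864.
C = 1.667 × 0.1864 = 0.311 kg/m³.

0.311 kg/m³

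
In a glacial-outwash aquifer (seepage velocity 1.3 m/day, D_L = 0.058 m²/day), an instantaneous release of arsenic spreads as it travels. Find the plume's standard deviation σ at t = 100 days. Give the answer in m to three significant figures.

Dispersive spreading gives a Gaussian with σ² = 2Dt; advection only shifts the center.
σ = √(2 × 0.058 × 100) = 3.41 m.

3.41 m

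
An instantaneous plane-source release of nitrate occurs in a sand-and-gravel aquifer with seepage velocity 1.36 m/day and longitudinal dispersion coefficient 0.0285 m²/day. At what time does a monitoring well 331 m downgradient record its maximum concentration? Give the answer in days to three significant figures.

243 days

For the 1D instantaneous-source solution, setting ∂C/∂t = 0 at fixed x gives v²t² + 2Dt − x² = 0, so t = (√(D² + v²x²) − D)/v².
√(D² + v²x²) = √(0.0285² + 1.36² × 331²) = 450.2; v² = 1.8496.
t = (450.2 − 0.0285)/1.8496 = 243 days (vs. the pure-advection estimate x/v = 243 d).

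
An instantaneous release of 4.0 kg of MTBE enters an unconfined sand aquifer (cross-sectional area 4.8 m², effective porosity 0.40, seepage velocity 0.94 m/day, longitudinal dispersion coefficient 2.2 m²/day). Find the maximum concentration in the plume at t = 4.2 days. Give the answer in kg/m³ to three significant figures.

The peak of an instantaneous 1D plume sits at x = vt; there the Gaussian factor is 1 and C_max = M/(n_e·A·√(4πDt)), where n_e·A is the pore area the mass is dissolved in.
√(4πDt) = √(4π × 2.2 × 4.2) = 10.78 m, so C_max = 4.0/(0.40 × 4.8 × 10.78) = 0.193 kg/m³.

0.193 kg/m³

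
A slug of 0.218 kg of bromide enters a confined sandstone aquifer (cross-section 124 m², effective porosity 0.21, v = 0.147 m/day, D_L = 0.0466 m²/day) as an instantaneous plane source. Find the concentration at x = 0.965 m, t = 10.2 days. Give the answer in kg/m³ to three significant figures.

0.00295 kg/m³

For an instantaneous plane source, C(x,t) = M/(n_e·A·√(4πDt)) · exp(−(x−vt)²/(4Dt)), with n_e·A the pore (flow) area.
Plume center vt = 0.147 × 10.2 = 1.4994 m, so the well at 0.965 m is 0.5344 m upgradient of the peak.
√(4πDt) = 2.444 m, giving peak height M/(n_e·A·√(4πDt)) = 0.218/(0.21 × 124 × 2.444) = 0.003425 kg/m³.
(x−vt)²/(4Dt) = (-0.5344)²/(4 × 0.0466 × 10.2) = 0.1502; exp(−0.1502) = 0.8605.
C = 0.003425 × 0.8605 = 0.00295 kg/m³.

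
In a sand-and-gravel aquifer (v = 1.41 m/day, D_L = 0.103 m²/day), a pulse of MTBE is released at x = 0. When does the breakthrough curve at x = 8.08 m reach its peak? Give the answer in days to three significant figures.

For the 1D instantaneous-source solution, setting ∂C/∂t = 0 at fixed x gives v²t² + 2Dt − x² = 0, so t = (√(D² + v²x²) − D)/v².
√(D² + v²x²) = √(0.103² + 1.41² × 8.08²) = 11.39; v² = 1.9881.
t = (11.39 − 0.103)/1.9881 = 5.68 days (vs. the pure-advection estimate x/v = 5.73 d).

5.68 days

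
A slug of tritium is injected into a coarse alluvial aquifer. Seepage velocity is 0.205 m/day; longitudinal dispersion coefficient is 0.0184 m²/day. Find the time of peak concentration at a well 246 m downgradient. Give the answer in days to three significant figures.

For the 1D instantaneous-source solution, setting ∂C/∂t = 0 at fixed x gives v²t² + 2Dt − x² = 0, so t = (√(D² + v²x²) − D)/v².
√(D² + v²x²) = √(0.0184² + 0.205² × 246²) = 50.43; v² = 0.042025.
t = (50.43 − 0.0184)/0.042025 = 1200 days (vs. the pure-advection estimate x/v = 1200 d).

1200 days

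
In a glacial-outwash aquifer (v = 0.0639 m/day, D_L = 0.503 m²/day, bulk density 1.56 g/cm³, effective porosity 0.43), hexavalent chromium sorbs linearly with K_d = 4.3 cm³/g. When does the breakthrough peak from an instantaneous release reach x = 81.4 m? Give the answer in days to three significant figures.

19200 days

Retardation factor R = 1 + ρ_b·K_d/n = 1 + 1.56 × 4.3/0.43 = 16.60.
Sorption retards both mechanisms: v_R = v/R = 0.003849 m/day, D_R = D/R = 0.03030 m²/day.
Peak time from v_R²t² + 2D_R t − x² = 0: t = (√(D_R² + v_R²x²) − D_R)/v_R².
√(D_R² + v_R²x²) = √(0.03030² + 0.003849² × 81.4²) = 0.3148; v_R² = 1.481e-05.
t = (0.3148 − 0.03030)/1.481e-05 = 19200 days.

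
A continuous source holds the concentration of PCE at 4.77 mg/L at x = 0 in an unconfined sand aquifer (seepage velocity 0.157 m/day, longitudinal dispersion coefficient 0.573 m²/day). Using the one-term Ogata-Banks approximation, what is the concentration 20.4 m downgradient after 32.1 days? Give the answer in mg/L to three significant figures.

For a continuous step input, C/C₀ ≈ ½·erfc((x−vt)/(2√(Dt))).
vt = 0.157 × 32.1 = 5.0397 m and 2√(Dt) = 2√(0.573 × 32.1) = 8.577 m.
Argument (x−vt)/(2√(Dt)) = (20.4 − 5.0397)/8.577 = 1.791; ½·erfc(1.791) = 0.005657.
C = 4.77 × 0.005657 = 0.0270 mg/L.

0.0270 mg/L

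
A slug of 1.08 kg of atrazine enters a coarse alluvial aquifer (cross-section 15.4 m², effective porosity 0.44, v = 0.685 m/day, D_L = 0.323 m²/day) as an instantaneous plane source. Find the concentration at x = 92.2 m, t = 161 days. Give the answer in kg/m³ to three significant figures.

For an instantaneous plane source, C(x,t) = M/(n_e·A·√(4πDt)) · exp(−(x−vt)²/(4Dt)), with n_e·A the pore (flow) area.
Plume center vt = 0.685 × 161 = 110.285 m, so the well at 92.2 m is 18.085 m upgradient of the peak.
√(4πDt) = 25.56 m, giving peak height M/(n_e·A·√(4πDt)) = 1.08/(0.44 × 15.4 × 25.56) = 0.006236 kg/m³.
(x−vt)²/(4Dt) = (-18.085)²/(4 × 0.323 × 161) = 1.572; exp(−1.572) = 0.2076.
C = 0.006236 × 0.2076 = 0.00129 kg/m³.

0.00129 kg/m³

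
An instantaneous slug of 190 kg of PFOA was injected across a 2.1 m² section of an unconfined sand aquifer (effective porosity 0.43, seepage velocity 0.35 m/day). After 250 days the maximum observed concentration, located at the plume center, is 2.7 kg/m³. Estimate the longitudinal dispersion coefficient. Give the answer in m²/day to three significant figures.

1.93 m²/day

At the plume center C_max = M/(n_e·A·√(4πDt)), so D = M²/(4πt·(n_e·A·C_max)²).
n_e·A·C_max = 0.43 × 2.1 × 2.7 = 2.438 kg/m.
D = 190²/(4π × 250 × 2.438²) = 1.93 m²/day.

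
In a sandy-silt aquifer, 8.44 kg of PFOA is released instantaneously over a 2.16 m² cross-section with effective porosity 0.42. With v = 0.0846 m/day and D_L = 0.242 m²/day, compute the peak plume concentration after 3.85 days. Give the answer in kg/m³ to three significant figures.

The peak of an instantaneous 1D plume sits at x = vt; there the Gaussian factor is 1 and C_max = M/(n_e·A·√(4πDt)), where n_e·A is the pore area the mass is dissolved in.
√(4πDt) = √(4π × 0.242 × 3.85) = 3.422 m, so C_max = 8.44/(0.42 × 2.16 × 3.422) = 2.72 kg/m³.

2.72 kg/m³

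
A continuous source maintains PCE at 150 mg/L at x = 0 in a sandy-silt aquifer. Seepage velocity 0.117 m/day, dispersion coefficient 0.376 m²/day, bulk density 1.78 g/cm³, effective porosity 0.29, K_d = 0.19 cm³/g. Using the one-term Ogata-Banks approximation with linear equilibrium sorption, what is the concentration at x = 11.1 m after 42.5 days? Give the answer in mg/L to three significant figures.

1.64 mg/L

Retardation factor R = 1 + ρ_b·K_d/n = 1 + 1.78 × 0.19/0.29 = 2.166.
Sorption retards both mechanisms: v_R = v/R = 0.05402 m/day, D_R = D/R = 0.1736 m²/day.
v_R·t = 0.05402 × 42.5 = 2.29585 m; 2√(D_R t) = 5.432 m; argument = (11.1 − 2.29585)/5.432 = 1.621.
C = C₀ × ½·erfc(1.621) = 150 × 0.01094 = 1.64 mg/L.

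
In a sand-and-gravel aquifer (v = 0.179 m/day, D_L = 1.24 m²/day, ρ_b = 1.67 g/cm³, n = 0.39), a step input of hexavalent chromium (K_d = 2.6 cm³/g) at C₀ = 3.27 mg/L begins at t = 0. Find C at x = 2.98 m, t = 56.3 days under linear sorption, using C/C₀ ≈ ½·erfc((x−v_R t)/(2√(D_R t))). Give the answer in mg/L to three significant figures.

0.861 mg/L

Retardation factor R = 1 + ρ_b·K_d/n = 1 + 1.67 × 2.6/0.39 = 12.13.
Sorption retards both mechanisms: v_R = v/R = 0.01476 m/day, D_R = D/R = 0.1022 m²/day.
v_R·t = 0.01476 × 56.3 = 0.830988 m; 2√(D_R t) = 4.797 m; argument = (2.98 − 0.830988)/4.797 = 0.4480.
C = C₀ × ½·erfc(0.4480) = 3.27 × 0.2632 = 0.861 mg/L.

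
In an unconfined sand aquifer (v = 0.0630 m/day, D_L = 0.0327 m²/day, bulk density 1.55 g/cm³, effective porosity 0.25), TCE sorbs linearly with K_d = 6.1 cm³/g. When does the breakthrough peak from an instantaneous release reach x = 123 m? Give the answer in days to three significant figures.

75500 days

Retardation factor R = 1 + ρ_b·K_d/n = 1 + 1.55 × 6.1/0.25 = 38.82.
Sorption retards both mechanisms: v_R = v/R = 0.001623 m/day, D_R = D/R = 0.0008423 m²/day.
Peak time from v_R²t² + 2D_R t − x² = 0: t = (√(D_R² + v_R²x²) − D_R)/v_R².
√(D_R² + v_R²x²) = √(0.0008423² + 0.001623² × 123²) = 0.1996; v_R² = 2.634e-06.
t = (0.1996 − 0.0008423)/2.634e-06 = 75500 days.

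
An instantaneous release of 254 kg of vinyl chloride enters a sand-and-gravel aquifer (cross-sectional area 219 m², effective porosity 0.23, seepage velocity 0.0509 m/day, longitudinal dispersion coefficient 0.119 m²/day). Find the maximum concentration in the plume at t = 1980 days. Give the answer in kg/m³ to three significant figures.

The peak of an instantaneous 1D plume sits at x = vt; there the Gaussian factor is 1 and C_max = M/(n_e·A·√(4πDt)), where n_e·A is the pore area the mass is dissolved in.
√(4πDt) = √(4π × 0.119 × 1980) = 54.41 m, so C_max = 254/(0.23 × 219 × 54.41) = 0.0927 kg/m³.

0.0927 kg/m³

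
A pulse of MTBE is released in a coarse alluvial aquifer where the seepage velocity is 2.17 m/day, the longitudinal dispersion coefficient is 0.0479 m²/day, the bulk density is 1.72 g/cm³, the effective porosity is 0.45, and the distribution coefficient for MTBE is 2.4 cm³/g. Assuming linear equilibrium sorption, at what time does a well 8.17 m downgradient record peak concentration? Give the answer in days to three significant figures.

38.2 days

Retardation factor R = 1 + ρ_b·K_d/n = 1 + 1.72 × 2.4/0.45 = 10.17.
Sorption retards both mechanisms: v_R = v/R = 0.2134 m/day, D_R = D/R = 0.004710 m²/day.
Peak time from v_R²t² + 2D_R t − x² = 0: t = (√(D_R² + v_R²x²) − D_R)/v_R².
√(D_R² + v_R²x²) = √(0.004710² + 0.2134² × 8.17²) = 1.743; v_R² = 0.04554.
t = (1.743 − 0.004710)/0.04554 = 38.2 days.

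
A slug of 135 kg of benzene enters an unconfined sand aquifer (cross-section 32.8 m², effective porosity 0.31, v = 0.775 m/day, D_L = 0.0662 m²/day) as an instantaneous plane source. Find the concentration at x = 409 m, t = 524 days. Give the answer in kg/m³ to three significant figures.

0.599 kg/m³

For an instantaneous plane source, C(x,t) = M/(n_e·A·√(4πDt)) · exp(−(x−vt)²/(4Dt)), with n_e·A the pore (flow) area.
Plume center vt = 0.775 × 524 = 406.1 m, so the well at 409 m is 2.9 m downgradient of the peak.
√(4πDt) = 20.88 m, giving peak height M/(n_e·A·√(4πDt)) = 135/(0.31 × 32.8 × 20.88) = 0.6359 kg/m³.
(x−vt)²/(4Dt) = (2.9)²/(4 × 0.0662 × 524) = 0.06061; exp(−0.06061) = 0.9412.
C = 0.6359 × 0.9412 = 0.599 kg/m³.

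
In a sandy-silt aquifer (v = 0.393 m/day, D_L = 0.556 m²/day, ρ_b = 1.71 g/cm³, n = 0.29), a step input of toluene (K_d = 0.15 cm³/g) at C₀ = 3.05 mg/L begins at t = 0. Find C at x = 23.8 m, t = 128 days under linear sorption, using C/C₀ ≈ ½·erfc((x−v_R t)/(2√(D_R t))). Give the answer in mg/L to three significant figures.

Retardation factor R = 1 + ρ_b·K_d/n = 1 + 1.71 × 0.15/0.29 = 1.884.
Sorption retards both mechanisms: v_R = v/R = 0.2086 m/day, D_R = D/R = 0.2951 m²/day.
v_R·t = 0.2086 × 128 = 26.7008 m; 2√(D_R t) = 12.29 m; argument = (23.8 − 26.7008)/12.29 = -0.2360.
C = C₀ × ½·erfc(-0.2360) = 3.05 × 0.6307 = 1.92 mg/L.

1.92 mg/L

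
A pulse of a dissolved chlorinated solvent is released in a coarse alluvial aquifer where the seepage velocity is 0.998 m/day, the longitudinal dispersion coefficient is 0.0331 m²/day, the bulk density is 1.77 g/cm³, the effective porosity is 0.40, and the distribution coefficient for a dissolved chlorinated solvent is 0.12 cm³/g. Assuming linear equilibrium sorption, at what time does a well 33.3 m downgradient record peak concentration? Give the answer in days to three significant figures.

51.0 days

Retardation factor R = 1 + ρ_b·K_d/n = 1 + 1.77 × 0.12/0.40 = 1.531.
Sorption retards both mechanisms: v_R = v/R = 0.6519 m/day, D_R = D/R = 0.02162 m²/day.
Peak time from v_R²t² + 2D_R t − x² = 0: t = (√(D_R² + v_R²x²) − D_R)/v_R².
√(D_R² + v_R²x²) = √(0.02162² + 0.6519² × 33.3²) = 21.71; v_R² = 0.4250.
t = (21.71 − 0.02162)/0.4250 = 51.0 days.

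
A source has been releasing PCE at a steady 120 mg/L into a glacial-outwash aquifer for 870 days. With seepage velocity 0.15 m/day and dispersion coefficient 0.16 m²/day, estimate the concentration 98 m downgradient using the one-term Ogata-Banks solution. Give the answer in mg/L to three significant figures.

For a continuous step input, C/C₀ ≈ ½·erfc((x−vt)/(2√(Dt))).
vt = 0.15 × 870 = 130.5 m and 2√(Dt) = 2√(0.16 × 870) = 23.60 m.
Argument (x−vt)/(2√(Dt)) = (98 − 130.5)/23.60 = -1.377; ½·erfc(-1.377) = 0.9743.
C = 120 × 0.9743 = 117 mg/L.

117 mg/L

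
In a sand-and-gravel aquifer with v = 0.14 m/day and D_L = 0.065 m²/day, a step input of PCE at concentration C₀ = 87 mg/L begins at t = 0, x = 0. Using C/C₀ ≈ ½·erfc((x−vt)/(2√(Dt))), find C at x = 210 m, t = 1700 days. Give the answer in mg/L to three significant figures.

84.4 mg/L

For a continuous step input, C/C₀ ≈ ½·erfc((x−vt)/(2√(Dt))).
vt = 0.14 × 1700 = 238 m and 2√(Dt) = 2√(0.065 × 1700) = 21.02 m.
Argument (x−vt)/(2√(Dt)) = (210 − 238)/21.02 = -1.332; ½·erfc(-1.332) = 0.9702.
C = 87 × 0.9702 = 84.4 mg/L.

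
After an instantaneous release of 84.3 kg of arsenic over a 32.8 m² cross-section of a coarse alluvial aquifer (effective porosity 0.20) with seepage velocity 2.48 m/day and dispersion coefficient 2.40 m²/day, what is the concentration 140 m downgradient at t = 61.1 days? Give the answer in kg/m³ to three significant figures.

0.239 kg/m³

For an instantaneous plane source, C(x,t) = M/(n_e·A·√(4πDt)) · exp(−(x−vt)²/(4Dt)), with n_e·A the pore (flow) area.
Plume center vt = 2.48 × 61.1 = 151.528 m, so the well at 140 m is 11.528 m upgradient of the peak.
√(4πDt) = 42.93 m, giving peak height M/(n_e·A·√(4πDt)) = 84.3/(0.20 × 32.8 × 42.93) = 0.2993 kg/m³.
(x−vt)²/(4Dt) = (-11.528)²/(4 × 2.40 × 61.1) = 0.2266; exp(−0.2266) = 0.7972.
C = 0.2993 × 0.7972 = 0.239 kg/m³.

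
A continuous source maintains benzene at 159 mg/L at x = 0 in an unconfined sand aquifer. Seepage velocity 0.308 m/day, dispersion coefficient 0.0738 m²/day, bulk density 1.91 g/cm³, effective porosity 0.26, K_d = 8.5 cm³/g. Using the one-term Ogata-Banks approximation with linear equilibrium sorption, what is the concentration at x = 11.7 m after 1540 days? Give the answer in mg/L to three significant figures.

2.04 mg/L

Retardation factor R = 1 + ρ_b·K_d/n = 1 + 1.91 × 8.5/0.26 = 63.44.
Sorption retards both mechanisms: v_R = v/R = 0.004855 m/day, D_R = D/R = 0.001163 m²/day.
v_R·t = 0.004855 × 1540 = 7.4767 m; 2√(D_R t) = 2.677 m; argument = (11.7 − 7.4767)/2.677 = 1.578.
C = C₀ × ½·erfc(1.578) = 159 × 0.01282 = 2.04 mg/L.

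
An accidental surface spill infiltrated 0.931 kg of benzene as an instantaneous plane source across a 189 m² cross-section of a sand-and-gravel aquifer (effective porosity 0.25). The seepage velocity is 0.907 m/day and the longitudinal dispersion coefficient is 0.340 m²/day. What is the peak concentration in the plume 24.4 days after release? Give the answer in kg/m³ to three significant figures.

0.00193 kg/m³

The peak of an instantaneous 1D plume sits at x = vt; there the Gaussian factor is 1 and C_max = M/(n_e·A·√(4πDt)), where n_e·A is the pore area the mass is dissolved in.
√(4πDt) = √(4π × 0.340 × 24.4) = 10.21 m, so C_max = 0.931/(0.25 × 189 × 10.21) = 0.00193 kg/m³.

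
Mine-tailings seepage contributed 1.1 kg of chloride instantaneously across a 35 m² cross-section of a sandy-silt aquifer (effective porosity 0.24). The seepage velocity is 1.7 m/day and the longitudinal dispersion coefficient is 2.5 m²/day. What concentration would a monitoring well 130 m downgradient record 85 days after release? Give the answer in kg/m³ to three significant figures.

For an instantaneous plane source, C(x,t) = M/(n_e·A·√(4πDt)) · exp(−(x−vt)²/(4Dt)), with n_e·A the pore (flow) area.
Plume center vt = 1.7 × 85 = 144.5 m, so the well at 130 m is 14.5 m upgradient of the peak.
√(4πDt) = 51.68 m, giving peak height M/(n_e·A·√(4πDt)) = 1.1/(0.24 × 35 × 51.68) = 0.002534 kg/m³.
(x−vt)²/(4Dt) = (-14.5)²/(4 × 2.5 × 85) = 0.2474; exp(−0.2474) = 0.7808.
C = 0.002534 × 0.7808 = 0.00198 kg/m³.

0.00198 kg/m³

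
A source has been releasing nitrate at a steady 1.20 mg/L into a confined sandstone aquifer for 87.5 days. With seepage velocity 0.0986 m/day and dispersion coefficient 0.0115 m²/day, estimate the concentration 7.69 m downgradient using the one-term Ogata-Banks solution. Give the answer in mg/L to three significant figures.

For a continuous step input, C/C₀ ≈ ½·erfc((x−vt)/(2√(Dt))).
vt = 0.0986 × 87.5 = 8.6275 m and 2√(Dt) = 2√(0.0115 × 87.5) = 2.006 m.
Argument (x−vt)/(2√(Dt)) = (7.69 − 8.6275)/2.006 = -0.4673; ½·erfc(-0.4673) = 0.7456.
C = 1.20 × 0.7456 = 0.895 mg/L.

0.895 mg/L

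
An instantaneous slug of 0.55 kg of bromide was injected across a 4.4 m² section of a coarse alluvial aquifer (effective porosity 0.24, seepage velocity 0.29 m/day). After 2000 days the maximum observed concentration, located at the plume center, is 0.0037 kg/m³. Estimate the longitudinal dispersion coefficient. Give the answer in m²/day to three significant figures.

At the plume center C_max = M/(n_e·A·√(4πDt)), so D = M²/(4πt·(n_e·A·C_max)²).
n_e·A·C_max = 0.24 × 4.4 × 0.0037 = 0.003907 kg/m.
D = 0.55²/(4π × 2000 × 0.003907²) = 0.788 m²/day.

0.788 m²/day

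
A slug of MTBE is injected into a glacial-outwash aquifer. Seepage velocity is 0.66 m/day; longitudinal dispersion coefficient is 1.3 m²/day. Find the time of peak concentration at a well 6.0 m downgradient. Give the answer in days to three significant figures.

For the 1D instantaneous-source solution, setting ∂C/∂t = 0 at fixed x gives v²t² + 2Dt − x² = 0, so t = (√(D² + v²x²) − D)/v².
√(D² + v²x²) = √(1.3² + 0.66² × 6.0²) = 4.168; v² = 0.4356.
t = (4.168 − 1.3)/0.4356 = 6.58 days (vs. the pure-advection estimate x/v = 9.09 d).

6.58 days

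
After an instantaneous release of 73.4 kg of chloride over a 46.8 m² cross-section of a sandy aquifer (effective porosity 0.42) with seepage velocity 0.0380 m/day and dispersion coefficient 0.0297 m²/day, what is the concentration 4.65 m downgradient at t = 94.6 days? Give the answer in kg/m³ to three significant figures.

For an instantaneous plane source, C(x,t) = M/(n_e·A·√(4πDt)) · exp(−(x−vt)²/(4Dt)), with n_e·A the pore (flow) area.
Plume center vt = 0.0380 × 94.6 = 3.5948 m, so the well at 4.65 m is 1.0552 m downgradient of the peak.
√(4πDt) = 5.942 m, giving peak height M/(n_e·A·√(4πDt)) = 73.4/(0.42 × 46.8 × 5.942) = 0.6284 kg/m³.
(x−vt)²/(4Dt) = (1.0552)²/(4 × 0.0297 × 94.6) = 0.09907; exp(−0.09907) = 0.9057.
C = 0.6284 × 0.9057 = 0.569 kg/m³.

0.569 kg/m³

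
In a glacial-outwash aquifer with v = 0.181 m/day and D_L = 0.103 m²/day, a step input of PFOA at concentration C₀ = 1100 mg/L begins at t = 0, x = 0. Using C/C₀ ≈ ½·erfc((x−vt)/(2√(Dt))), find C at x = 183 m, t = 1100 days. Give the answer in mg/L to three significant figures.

For a continuous step input, C/C₀ ≈ ½·erfc((x−vt)/(2√(Dt))).
vt = 0.181 × 1100 = 199.1 m and 2√(Dt) = 2√(0.103 × 1100) = 21.29 m.
Argument (x−vt)/(2√(Dt)) = (183 − 199.1)/21.29 = -0.7562; ½·erfc(-0.7562) = 0.8576.
C = 1100 × 0.8576 = 943 mg/L.

943 mg/L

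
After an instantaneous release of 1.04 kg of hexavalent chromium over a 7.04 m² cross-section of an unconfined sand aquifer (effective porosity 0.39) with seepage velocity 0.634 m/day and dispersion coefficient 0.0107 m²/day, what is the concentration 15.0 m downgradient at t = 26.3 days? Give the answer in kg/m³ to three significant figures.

For an instantaneous plane source, C(x,t) = M/(n_e·A·√(4πDt)) · exp(−(x−vt)²/(4Dt)), with n_e·A the pore (flow) area.
Plume center vt = 0.634 × 26.3 = 16.6742 m, so the well at 15.0 m is 1.6742 m upgradient of the peak.
√(4πDt) = 1.881 m, giving peak height M/(n_e·A·√(4πDt)) = 1.04/(0.39 × 7.04 × 1.881) = 0.2014 kg/m³.
(x−vt)²/(4Dt) = (-1.6742)²/(4 × 0.0107 × 26.3) = 2.490; exp(−2.490) = 0.08291.
C = 0.2014 × 0.08291 = 0.0167 kg/m³.

0.0167 kg/m³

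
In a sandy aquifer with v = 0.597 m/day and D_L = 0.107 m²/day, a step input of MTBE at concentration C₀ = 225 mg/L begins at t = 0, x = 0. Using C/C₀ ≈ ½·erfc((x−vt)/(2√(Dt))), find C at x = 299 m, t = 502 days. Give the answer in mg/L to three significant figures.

119 mg/L

For a continuous step input, C/C₀ ≈ ½·erfc((x−vt)/(2√(Dt))).
vt = 0.597 × 502 = 299.694 m and 2√(Dt) = 2√(0.107 × 502) = 14.66 m.
Argument (x−vt)/(2√(Dt)) = (299 − 299.694)/14.66 = -0.04734; ½·erfc(-0.04734) = 0.5267.
C = 225 × 0.5267 = 119 mg/L.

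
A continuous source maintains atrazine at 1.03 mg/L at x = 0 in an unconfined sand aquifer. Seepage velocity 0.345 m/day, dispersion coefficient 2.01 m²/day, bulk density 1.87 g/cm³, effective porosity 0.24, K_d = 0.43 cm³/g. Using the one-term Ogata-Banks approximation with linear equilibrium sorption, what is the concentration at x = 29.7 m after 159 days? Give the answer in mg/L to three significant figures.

0.0816 mg/L

Retardation factor R = 1 + ρ_b·K_d/n = 1 + 1.87 × 0.43/0.24 = 4.350.
Sorption retards both mechanisms: v_R = v/R = 0.07931 m/day, D_R = D/R = 0.4621 m²/day.
v_R·t = 0.07931 × 159 = 12.61029 m; 2√(D_R t) = 17.14 m; argument = (29.7 − 12.61029)/17.14 = 0.9971.
C = C₀ × ½·erfc(0.9971) = 1.03 × 0.07925 = 0.0816 mg/L.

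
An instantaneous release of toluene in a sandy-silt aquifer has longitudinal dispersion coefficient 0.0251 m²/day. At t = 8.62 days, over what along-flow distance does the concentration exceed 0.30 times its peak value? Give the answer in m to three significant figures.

The plume is Gaussian with σ = √(2Dt) = √(2 × 0.0251 × 8.62) = 0.6578 m.
C/C_peak = exp(−Δx²/(2σ²)) = 0.30 ⇒ Δx = σ·√(−2 ln 0.30) = 0.6578 × 1.552 = 1.021 m.
Width = 2Δx = 2.04 m.

2.04 m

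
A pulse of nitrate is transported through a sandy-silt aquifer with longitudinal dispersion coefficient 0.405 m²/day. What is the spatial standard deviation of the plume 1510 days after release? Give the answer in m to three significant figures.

35.0 m

Dispersive spreading gives a Gaussian with σ² = 2Dt; advection only shifts the center.
σ = √(2 × 0.405 × 1510) = 35.0 m.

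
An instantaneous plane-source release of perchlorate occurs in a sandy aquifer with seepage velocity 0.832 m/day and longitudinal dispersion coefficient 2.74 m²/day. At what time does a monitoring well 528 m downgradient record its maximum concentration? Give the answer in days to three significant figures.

For the 1D instantaneous-source solution, setting ∂C/∂t = 0 at fixed x gives v²t² + 2Dt − x² = 0, so t = (√(D² + v²x²) − D)/v².
√(D² + v²x²) = √(2.74² + 0.832² × 528²) = 439.3; v² = 0.692224.
t = (439.3 − 2.74)/0.692224 = 631 days (vs. the pure-advection estimate x/v = 635 d).

631 days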